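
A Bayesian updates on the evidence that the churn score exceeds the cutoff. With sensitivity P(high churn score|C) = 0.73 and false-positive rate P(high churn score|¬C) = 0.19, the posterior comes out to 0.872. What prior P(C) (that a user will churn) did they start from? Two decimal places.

Bayes' rule in odds form gives O(C|E) = O(C)·[P(E|C)/P(E|¬C)], hence O(C) = O(C|E)/LR.
Posterior odds = 0.872/(1−0.872) = 6.8125. LR = 0.73/0.19 = 3.8421.
Prior odds = 6.8125/3.8421 = 1.7731, so P(C) = 1.7731/(1+1.7731) ≈ 0.64.

P(C) = 0.64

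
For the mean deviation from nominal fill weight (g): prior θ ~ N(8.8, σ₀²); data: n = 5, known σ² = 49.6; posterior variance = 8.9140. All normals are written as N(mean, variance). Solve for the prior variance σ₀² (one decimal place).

For the Normal–Normal model with known σ², precisions add: τ_n = τ₀ + n/σ².
So 1/σ₀² = 1/8.9140 − 5/49.6 = 0.112183 − 0.100806 = 0.011377.
Hence σ₀² = 1/0.011377 ≈ 87.9.

σ₀² = 87.9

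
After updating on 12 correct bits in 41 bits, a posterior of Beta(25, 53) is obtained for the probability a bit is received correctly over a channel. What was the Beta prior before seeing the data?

Beta(13, 24)

Under Beta–binomial conjugacy the posterior parameters are (a+s, b+f).
So a = 25 − 12 = 13 and b = 53 − 29 = 24.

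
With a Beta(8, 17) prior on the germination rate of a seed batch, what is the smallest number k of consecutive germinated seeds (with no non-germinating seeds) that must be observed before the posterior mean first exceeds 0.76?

After k germinated seeds and 0 non-germinating seeds the posterior is Beta(8+k, 17), with mean (8+k)/(8+17+k).
Set (8+k)/(25+k) > 0.76 and solve: k > (0.76·25 − 8)/(1 − 0.76) = 45.833.
The smallest integer exceeding 45.833 is 46, and checking k=46: (54)/(71) = 0.7606 > 0.76.

k = 46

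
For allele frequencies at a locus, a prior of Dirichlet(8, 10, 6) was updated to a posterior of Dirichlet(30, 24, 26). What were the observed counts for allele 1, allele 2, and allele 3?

For a Dirichlet(α) prior with multinomial counts c, the posterior is Dirichlet(α + c) componentwise.
Counts are posterior − prior componentwise: 30−8=22, 24−10=14, 26−6=20.

counts (22, 14, 20)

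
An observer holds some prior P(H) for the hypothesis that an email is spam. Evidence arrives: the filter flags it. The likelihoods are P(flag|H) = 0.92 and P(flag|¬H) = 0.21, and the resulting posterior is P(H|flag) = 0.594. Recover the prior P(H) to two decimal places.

In odds form, posterior odds = prior odds × likelihood ratio, so prior odds = posterior odds ÷ LR.
Posterior odds = 0.594/(1−0.594) = 1.4631. LR = 0.92/0.21 = 4.3810.
Prior odds = 1.4631/4.3810 = 0.3340, so P(H) = 0.3340/(1+0.3340) ≈ 0.25.

P(H) = 0.25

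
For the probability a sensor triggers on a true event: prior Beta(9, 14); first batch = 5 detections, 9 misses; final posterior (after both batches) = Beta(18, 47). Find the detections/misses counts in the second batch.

Sequential conjugate updates are equivalent to a single update on the pooled data, so total successes = posterior α − prior α and total failures = posterior β − prior β.
Total across both batches: 18−9=9 detections, 47−14=33 misses.
Subtract the first batch: 9−5=4 detections and 33−9=24 misses.

4 detections and 24 misses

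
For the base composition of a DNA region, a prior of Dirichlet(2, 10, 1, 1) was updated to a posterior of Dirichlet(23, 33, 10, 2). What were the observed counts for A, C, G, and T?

counts (21, 23, 9, 1)

For a Dirichlet(α) prior with multinomial counts c, the posterior is Dirichlet(α + c) componentwise.
Counts are posterior − prior componentwise: 23−2=21, 33−10=23, 10−1=9, 2−1=1.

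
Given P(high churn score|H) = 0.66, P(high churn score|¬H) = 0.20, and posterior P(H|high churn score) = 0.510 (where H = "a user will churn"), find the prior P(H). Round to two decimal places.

Bayes' rule in odds form gives O(H|E) = O(H)·[P(E|H)/P(E|¬H)], hence O(H) = O(H|E)/LR.
Posterior odds = 0.510/(1−0.510) = 1.0408. LR = 0.66/0.20 = 3.3000.
Prior odds = 1.0408/3.3000 = 0.3154, so P(H) = 0.3154/(1+0.3154) ≈ 0.24.

P(H) = 0.24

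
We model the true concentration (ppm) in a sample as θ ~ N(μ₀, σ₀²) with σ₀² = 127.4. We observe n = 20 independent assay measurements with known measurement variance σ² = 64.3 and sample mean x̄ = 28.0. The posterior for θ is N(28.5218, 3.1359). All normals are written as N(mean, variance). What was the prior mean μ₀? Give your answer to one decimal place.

μ₀ = 49.2

The posterior mean is a precision-weighted average: μ_n = (τ₀μ₀ + τ_data·x̄)/(τ₀+τ_data), with τ₀=1/σ₀² and τ_data=n/σ².
Here τ₀ = 1/127.4 = 0.007849 and τ_data = 20/64.3 = 0.311042, so τ_n = 0.318891.
Rearranging for μ₀: μ₀ = (μ_n·τ_n − τ_data·x̄)/τ₀ = (28.5218·0.318891 − 0.311042·28.0) / 0.007849 = 0.386169/0.007849 ≈ 49.2.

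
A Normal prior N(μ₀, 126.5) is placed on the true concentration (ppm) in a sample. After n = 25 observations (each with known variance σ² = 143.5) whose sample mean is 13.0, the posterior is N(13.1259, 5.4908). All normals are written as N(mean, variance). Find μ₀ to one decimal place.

With known observation variance, the Normal–Normal posterior has precision τ_n = τ₀ + n/σ² and mean μ_n = (τ₀μ₀ + (n/σ²)x̄)/τ_n.
Here τ₀ = 1/126.5 = 0.007905 and τ_data = 25/143.5 = 0.174216, so τ_n = 0.182121.
Rearranging for μ₀: μ₀ = (μ_n·τ_n − τ_data·x̄)/τ₀ = (13.1259·0.182121 − 0.174216·13.0) / 0.007905 = 0.125694/0.007905 ≈ 15.9.

μ₀ = 15.9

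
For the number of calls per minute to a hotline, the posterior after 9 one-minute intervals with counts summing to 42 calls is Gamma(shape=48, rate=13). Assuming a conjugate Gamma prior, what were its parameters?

Gamma(shape=6, rate=4)

Gamma–Poisson conjugacy: posterior shape = α + Σxᵢ, posterior rate = β + n.
So α = 48 − 42 = 6 and β = 13 − 9 = 4.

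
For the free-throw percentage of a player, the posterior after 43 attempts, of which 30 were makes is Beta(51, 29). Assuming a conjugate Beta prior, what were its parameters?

Beta(21, 16)

Beta is conjugate to the binomial likelihood: posterior = Beta(α+s, β+f).
Subtract the data counts: 51−30=21, 29−13=16.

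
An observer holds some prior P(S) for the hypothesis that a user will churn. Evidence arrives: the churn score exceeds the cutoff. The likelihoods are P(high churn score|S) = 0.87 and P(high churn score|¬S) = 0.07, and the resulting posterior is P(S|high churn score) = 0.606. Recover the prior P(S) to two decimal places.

Bayes' rule in odds form gives O(S|E) = O(S)·[P(E|S)/P(E|¬S)], hence O(S) = O(S|E)/LR.
Posterior odds = 0.606/(1−0.606) = 1.5381. LR = 0.87/0.07 = 12.4286.
Prior odds = 1.5381/12.4286 = 0.1238, so P(S) = 0.1238/(1+0.1238) ≈ 0.11.

P(S) = 0.11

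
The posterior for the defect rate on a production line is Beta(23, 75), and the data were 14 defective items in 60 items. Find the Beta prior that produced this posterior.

Under Beta–binomial conjugacy the posterior parameters are (a+s, b+f).
Subtract the data counts: 23−14=9, 75−46=29.

Beta(9, 29)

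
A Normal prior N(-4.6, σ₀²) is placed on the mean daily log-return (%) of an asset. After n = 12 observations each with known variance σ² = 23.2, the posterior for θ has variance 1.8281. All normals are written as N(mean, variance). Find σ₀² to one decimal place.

σ₀² = 33.6

For the Normal–Normal model with known σ², precisions add: τ_n = τ₀ + n/σ².
So 1/σ₀² = 1/1.8281 − 12/23.2 = 0.547016 − 0.517241 = 0.029775.
Hence σ₀² = 1/0.029775 ≈ 33.6.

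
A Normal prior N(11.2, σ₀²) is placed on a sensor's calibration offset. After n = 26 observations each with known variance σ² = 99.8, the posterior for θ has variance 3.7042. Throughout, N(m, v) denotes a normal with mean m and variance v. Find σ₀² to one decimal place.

σ₀² = 105.9

For the Normal–Normal model with known σ², precisions add: τ_n = τ₀ + n/σ².
So 1/σ₀² = 1/3.7042 − 26/99.8 = 0.269964 − 0.260521 = 0.009443.
Hence σ₀² = 1/0.009443 ≈ 105.9.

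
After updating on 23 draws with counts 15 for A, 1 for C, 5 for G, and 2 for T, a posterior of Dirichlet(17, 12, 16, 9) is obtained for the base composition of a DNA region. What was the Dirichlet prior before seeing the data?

For a Dirichlet(α) prior with multinomial counts c, the posterior is Dirichlet(α + c) componentwise.
Subtract each count from the matching posterior parameter: 17−15=2, 12−1=11, 16−5=11, 9−2=7.

Dirichlet(2, 11, 11, 7)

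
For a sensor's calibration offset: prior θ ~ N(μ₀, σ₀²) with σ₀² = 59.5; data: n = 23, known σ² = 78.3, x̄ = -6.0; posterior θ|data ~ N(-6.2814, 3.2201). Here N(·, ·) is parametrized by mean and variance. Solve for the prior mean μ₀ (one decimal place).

The posterior mean is a precision-weighted average: μ_n = (τ₀μ₀ + τ_data·x̄)/(τ₀+τ_data), with τ₀=1/σ₀² and τ_data=n/σ².
Here τ₀ = 1/59.5 = 0.016807 and τ_data = 23/78.3 = 0.293742, so τ_n = 0.310549.
Rearranging for μ₀: μ₀ = (μ_n·τ_n − τ_data·x̄)/τ₀ = (-6.2814·0.310549 − 0.293742·-6.0) / 0.016807 = -0.188230/0.016807 ≈ -11.2.

μ₀ = -11.2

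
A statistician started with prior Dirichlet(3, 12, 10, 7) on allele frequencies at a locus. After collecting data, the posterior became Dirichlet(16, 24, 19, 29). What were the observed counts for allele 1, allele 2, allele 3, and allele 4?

counts (13, 12, 9, 22)

For a Dirichlet(α) prior with multinomial counts c, the posterior is Dirichlet(α + c) componentwise.
Counts are posterior − prior componentwise: 16−3=13, 24−12=12, 19−10=9, 29−7=22.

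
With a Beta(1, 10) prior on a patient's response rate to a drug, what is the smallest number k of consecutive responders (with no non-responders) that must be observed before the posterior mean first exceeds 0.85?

k = 56

After k responders and 0 non-responders the posterior is Beta(1+k, 10), with mean (1+k)/(1+10+k).
Set (1+k)/(11+k) > 0.85 and solve: k > (0.85·11 − 1)/(1 − 0.85) = 55.667.
The smallest integer exceeding 55.667 is 56.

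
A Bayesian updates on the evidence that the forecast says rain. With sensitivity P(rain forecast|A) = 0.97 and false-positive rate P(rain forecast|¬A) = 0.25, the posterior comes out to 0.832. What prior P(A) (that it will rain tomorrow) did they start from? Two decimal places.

P(A) = 0.56

In odds form, posterior odds = prior odds × likelihood ratio, so prior odds = posterior odds ÷ LR.
Posterior odds = 0.832/(1−0.832) = 4.9524. LR = 0.97/0.25 = 3.8800.
Prior odds = 4.9524/3.8800 = 1.2764, so P(A) = 1.2764/(1+1.2764) ≈ 0.56.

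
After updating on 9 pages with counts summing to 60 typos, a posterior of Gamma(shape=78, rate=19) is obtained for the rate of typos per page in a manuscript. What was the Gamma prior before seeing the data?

Gamma(shape=18, rate=10)

A Gamma(α, β) prior (rate parametrization) on a Poisson rate with n observations summing to S gives posterior Gamma(α+S, β+n).
So α = 78 − 60 = 18 and β = 19 − 9 = 10.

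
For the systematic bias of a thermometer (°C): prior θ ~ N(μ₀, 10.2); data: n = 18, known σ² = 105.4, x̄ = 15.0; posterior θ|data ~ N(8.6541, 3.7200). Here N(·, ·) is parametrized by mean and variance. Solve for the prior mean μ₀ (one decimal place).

μ₀ = -2.4

The posterior mean is a precision-weighted average: μ_n = (τ₀μ₀ + τ_data·x̄)/(τ₀+τ_data), with τ₀=1/σ₀² and τ_data=n/σ².
Here τ₀ = 1/10.2 = 0.098039 and τ_data = 18/105.4 = 0.170778, so τ_n = 0.268817.
Rearranging for μ₀: μ₀ = (μ_n·τ_n − τ_data·x̄)/τ₀ = (8.6541·0.268817 − 0.170778·15.0) / 0.098039 = -0.235301/0.098039 ≈ -2.4.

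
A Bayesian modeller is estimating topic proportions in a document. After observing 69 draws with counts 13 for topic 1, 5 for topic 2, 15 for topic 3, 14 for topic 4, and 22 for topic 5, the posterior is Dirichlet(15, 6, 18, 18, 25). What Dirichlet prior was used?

For a Dirichlet(α) prior with multinomial counts c, the posterior is Dirichlet(α + c) componentwise.
Subtract each count from the matching posterior parameter: 15−13=2, 6−5=1, 18−15=3, 18−14=4, 25−22=3.

Dirichlet(2, 1, 3, 4, 3)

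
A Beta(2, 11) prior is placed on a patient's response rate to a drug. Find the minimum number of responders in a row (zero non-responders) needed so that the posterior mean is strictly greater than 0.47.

After k responders and 0 non-responders the posterior is Beta(2+k, 11), with mean (2+k)/(2+11+k).
Set (2+k)/(13+k) > 0.47 and solve: k > (0.47·13 − 2)/(1 − 0.47) = 7.755.
The smallest integer exceeding 7.755 is 8.

k = 8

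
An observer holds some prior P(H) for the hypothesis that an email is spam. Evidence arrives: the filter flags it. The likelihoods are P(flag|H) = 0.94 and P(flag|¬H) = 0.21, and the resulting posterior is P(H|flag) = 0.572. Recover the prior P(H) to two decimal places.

Bayes' rule in odds form gives O(H|E) = O(H)·[P(E|H)/P(E|¬H)], hence O(H) = O(H|E)/LR.
Posterior odds = 0.572/(1−0.572) = 1.3364. LR = 0.94/0.21 = 4.4762.
Prior odds = 1.3364/4.4762 = 0.2986, so P(H) = 0.2986/(1+0.2986) ≈ 0.23.

P(H) = 0.23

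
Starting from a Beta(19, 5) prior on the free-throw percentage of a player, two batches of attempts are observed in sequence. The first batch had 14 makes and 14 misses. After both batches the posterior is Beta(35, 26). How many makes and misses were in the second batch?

2 makes and 7 misses

Because Beta–binomial updating is additive in the counts, the combined data contributed (α_post−α_prior, β_post−β_prior) successes and failures.
Total across both batches: 35−19=16 makes, 26−5=21 misses.
Subtract the first batch: 16−14=2 makes and 21−14=7 misses.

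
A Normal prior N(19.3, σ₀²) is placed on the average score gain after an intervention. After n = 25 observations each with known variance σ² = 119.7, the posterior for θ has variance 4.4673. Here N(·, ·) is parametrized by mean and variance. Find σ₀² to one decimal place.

σ₀² = 66.7

Posterior precision equals prior precision plus data precision: 1/σ_n² = 1/σ₀² + n/σ².
So 1/σ₀² = 1/4.4673 − 25/119.7 = 0.223849 − 0.208855 = 0.014994.
Hence σ₀² = 1/0.014994 ≈ 66.7.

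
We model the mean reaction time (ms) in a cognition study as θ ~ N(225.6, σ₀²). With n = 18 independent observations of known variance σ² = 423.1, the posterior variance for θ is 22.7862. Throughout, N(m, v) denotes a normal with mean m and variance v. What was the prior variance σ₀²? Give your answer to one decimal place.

σ₀² = 744.6

For the Normal–Normal model with known σ², precisions add: τ_n = τ₀ + n/σ².
So 1/σ₀² = 1/22.7862 − 18/423.1 = 0.043886 − 0.042543 = 0.001343.
Hence σ₀² = 1/0.001343 ≈ 744.6.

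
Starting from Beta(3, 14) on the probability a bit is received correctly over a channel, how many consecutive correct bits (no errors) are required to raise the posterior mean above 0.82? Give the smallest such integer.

After k correct bits and 0 errors the posterior is Beta(3+k, 14), with mean (3+k)/(3+14+k).
Set (3+k)/(17+k) > 0.82 and solve: k > (0.82·17 − 3)/(1 − 0.82) = 60.778.
The smallest integer exceeding 60.778 is 61.

k = 61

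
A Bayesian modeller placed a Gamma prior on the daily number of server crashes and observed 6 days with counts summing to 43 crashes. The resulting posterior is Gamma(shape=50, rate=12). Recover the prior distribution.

A Gamma(α, β) prior (rate parametrization) on a Poisson rate with n observations summing to S gives posterior Gamma(α+S, β+n).
So α = 50 − 43 = 7 and β = 12 − 6 = 6.

Gamma(shape=7, rate=6)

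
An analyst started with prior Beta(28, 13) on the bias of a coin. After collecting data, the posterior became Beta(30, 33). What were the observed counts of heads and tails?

2 heads and 20 tails

A Beta(a, b) prior with s successes and f failures in binomial data gives a Beta(a+s, b+f) posterior.
Match parameters: s=30−28=2, f=33−13=20.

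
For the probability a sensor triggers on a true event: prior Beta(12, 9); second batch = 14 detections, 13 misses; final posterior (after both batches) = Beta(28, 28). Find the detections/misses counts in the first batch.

Sequential conjugate updates are equivalent to a single update on the pooled data, so total successes = posterior α − prior α and total failures = posterior β − prior β.
Total across both batches: 28−12=16 detections, 28−9=19 misses.
Subtract the second batch: 16−14=2 detections and 19−13=6 misses.

2 detections and 6 misses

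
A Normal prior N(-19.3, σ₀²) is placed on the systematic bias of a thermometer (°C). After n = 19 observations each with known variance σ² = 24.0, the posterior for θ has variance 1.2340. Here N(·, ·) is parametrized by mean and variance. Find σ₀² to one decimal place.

Posterior precision equals prior precision plus data precision: 1/σ_n² = 1/σ₀² + n/σ².
So 1/σ₀² = 1/1.2340 − 19/24.0 = 0.810373 − 0.791667 = 0.018706.
Hence σ₀² = 1/0.018706 ≈ 53.5.

σ₀² = 53.5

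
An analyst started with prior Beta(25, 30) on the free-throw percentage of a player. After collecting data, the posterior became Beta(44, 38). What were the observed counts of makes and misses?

A Beta(α, β) prior with s successes and f failures in binomial data gives a Beta(α+s, β+f) posterior.
Match parameters: s=44−25=19, f=38−30=8.

19 makes and 8 misses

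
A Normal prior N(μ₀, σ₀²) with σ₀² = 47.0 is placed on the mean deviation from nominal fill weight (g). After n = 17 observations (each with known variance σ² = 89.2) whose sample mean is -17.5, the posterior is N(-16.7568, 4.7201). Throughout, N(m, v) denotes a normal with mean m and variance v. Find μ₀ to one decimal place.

The posterior mean is a precision-weighted average: μ_n = (τ₀μ₀ + τ_data·x̄)/(τ₀+τ_data), with τ₀=1/σ₀² and τ_data=n/σ².
Here τ₀ = 1/47.0 = 0.021277 and τ_data = 17/89.2 = 0.190583, so τ_n = 0.211860.
Rearranging for μ₀: μ₀ = (μ_n·τ_n − τ_data·x̄)/τ₀ = (-16.7568·0.211860 − 0.190583·-17.5) / 0.021277 = -0.214893/0.021277 ≈ -10.1.

μ₀ = -10.1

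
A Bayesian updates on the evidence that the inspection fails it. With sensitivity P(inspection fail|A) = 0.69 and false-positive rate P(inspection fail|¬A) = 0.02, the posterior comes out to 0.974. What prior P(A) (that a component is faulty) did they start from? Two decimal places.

Bayes' rule in odds form gives O(A|E) = O(A)·[P(E|A)/P(E|¬A)], hence O(A) = O(A|E)/LR.
Posterior odds = 0.974/(1−0.974) = 37.4615. LR = 0.69/0.02 = 34.5000.
Prior odds = 37.4615/34.5000 = 1.0858, so P(A) = 1.0858/(1+1.0858) ≈ 0.52.

P(A) = 0.52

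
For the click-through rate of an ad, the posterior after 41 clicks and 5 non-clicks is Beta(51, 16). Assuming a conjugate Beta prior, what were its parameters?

Beta(10, 11)

Under Beta–binomial conjugacy the posterior parameters are (a+s, b+f).
Subtract the data counts: 51−41=10, 16−5=11.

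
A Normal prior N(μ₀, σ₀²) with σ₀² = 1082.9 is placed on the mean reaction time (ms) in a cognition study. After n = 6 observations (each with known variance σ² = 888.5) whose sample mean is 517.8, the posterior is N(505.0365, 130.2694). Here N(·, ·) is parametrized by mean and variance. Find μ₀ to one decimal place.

With known observation variance, the Normal–Normal posterior has precision τ_n = τ₀ + n/σ² and mean μ_n = (τ₀μ₀ + (n/σ²)x̄)/τ_n.
Here τ₀ = 1/1082.9 = 0.000923 and τ_data = 6/888.5 = 0.006753, so τ_n = 0.007676.
Rearranging for μ₀: μ₀ = (μ_n·τ_n − τ_data·x̄)/τ₀ = (505.0365·0.007676 − 0.006753·517.8) / 0.000923 = 0.379957/0.000923 ≈ 411.7.

μ₀ = 411.7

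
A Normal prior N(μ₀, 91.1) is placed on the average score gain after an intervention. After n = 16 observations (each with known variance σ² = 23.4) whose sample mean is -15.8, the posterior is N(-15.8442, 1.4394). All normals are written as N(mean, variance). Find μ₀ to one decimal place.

The posterior mean is a precision-weighted average: μ_n = (τ₀μ₀ + τ_data·x̄)/(τ₀+τ_data), with τ₀=1/σ₀² and τ_data=n/σ².
Here τ₀ = 1/91.1 = 0.010977 and τ_data = 16/23.4 = 0.683761, so τ_n = 0.694738.
Rearranging for μ₀: μ₀ = (μ_n·τ_n − τ_data·x̄)/τ₀ = (-15.8442·0.694738 − 0.683761·-15.8) / 0.010977 = -0.204144/0.010977 ≈ -18.6.

μ₀ = -18.6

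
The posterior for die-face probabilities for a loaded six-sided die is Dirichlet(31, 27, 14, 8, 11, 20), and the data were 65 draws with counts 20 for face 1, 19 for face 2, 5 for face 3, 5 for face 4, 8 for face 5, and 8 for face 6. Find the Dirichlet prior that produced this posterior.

Dirichlet(11, 8, 9, 3, 3, 12)

For a Dirichlet(α) prior with multinomial counts c, the posterior is Dirichlet(α + c) componentwise.
Subtract each count from the matching posterior parameter: 31−20=11, 27−19=8, 14−5=9, 8−5=3, 11−8=3, 20−8=12.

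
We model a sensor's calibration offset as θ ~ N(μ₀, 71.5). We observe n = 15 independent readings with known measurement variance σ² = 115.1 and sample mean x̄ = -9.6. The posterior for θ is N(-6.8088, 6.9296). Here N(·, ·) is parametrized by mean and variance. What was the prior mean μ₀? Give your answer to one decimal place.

μ₀ = 19.2

The posterior mean is a precision-weighted average: μ_n = (τ₀μ₀ + τ_data·x̄)/(τ₀+τ_data), with τ₀=1/σ₀² and τ_data=n/σ².
Here τ₀ = 1/71.5 = 0.013986 and τ_data = 15/115.1 = 0.130321, so τ_n = 0.144307.
Rearranging for μ₀: μ₀ = (μ_n·τ_n − τ_data·x̄)/τ₀ = (-6.8088·0.144307 − 0.130321·-9.6) / 0.013986 = 0.268524/0.013986 ≈ 19.2.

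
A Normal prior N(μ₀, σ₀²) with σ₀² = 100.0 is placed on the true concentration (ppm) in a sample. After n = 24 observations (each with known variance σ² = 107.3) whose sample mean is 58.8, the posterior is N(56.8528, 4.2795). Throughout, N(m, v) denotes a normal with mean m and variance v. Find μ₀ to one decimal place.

The posterior mean is a precision-weighted average: μ_n = (τ₀μ₀ + τ_data·x̄)/(τ₀+τ_data), with τ₀=1/σ₀² and τ_data=n/σ².
Here τ₀ = 1/100.0 = 0.010000 and τ_data = 24/107.3 = 0.223672, so τ_n = 0.233672.
Rearranging for μ₀: μ₀ = (μ_n·τ_n − τ_data·x̄)/τ₀ = (56.8528·0.233672 − 0.223672·58.8) / 0.010000 = 0.132994/0.010000 ≈ 13.3.

μ₀ = 13.3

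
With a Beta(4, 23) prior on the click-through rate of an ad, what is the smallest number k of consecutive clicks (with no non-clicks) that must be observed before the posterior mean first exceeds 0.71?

After k clicks and 0 non-clicks the posterior is Beta(4+k, 23), with mean (4+k)/(4+23+k).
Set (4+k)/(27+k) > 0.71 and solve: k > (0.71·27 − 4)/(1 − 0.71) = 52.310.
The smallest integer exceeding 52.310 is 53.

k = 53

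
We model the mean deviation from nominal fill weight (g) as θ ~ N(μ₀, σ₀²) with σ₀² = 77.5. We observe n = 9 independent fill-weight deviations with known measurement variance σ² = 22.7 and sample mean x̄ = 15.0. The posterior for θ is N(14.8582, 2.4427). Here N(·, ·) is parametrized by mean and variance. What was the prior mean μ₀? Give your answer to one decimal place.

With known observation variance, the Normal–Normal posterior has precision τ_n = τ₀ + n/σ² and mean μ_n = (τ₀μ₀ + (n/σ²)x̄)/τ_n.
Here τ₀ = 1/77.5 = 0.012903 and τ_data = 9/22.7 = 0.396476, so τ_n = 0.409379.
Rearranging for μ₀: μ₀ = (μ_n·τ_n − τ_data·x̄)/τ₀ = (14.8582·0.409379 − 0.396476·15.0) / 0.012903 = 0.135495/0.012903 ≈ 10.5.

μ₀ = 10.5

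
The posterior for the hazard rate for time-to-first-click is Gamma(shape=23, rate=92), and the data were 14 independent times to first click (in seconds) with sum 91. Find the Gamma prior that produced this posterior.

Gamma(shape=9, rate=1)

For an exponential likelihood with a Gamma(α, β) prior on the rate, n observations with total T give posterior Gamma(α+n, β+T).
So α = 23 − 14 = 9 and β = 92 − 91 = 1.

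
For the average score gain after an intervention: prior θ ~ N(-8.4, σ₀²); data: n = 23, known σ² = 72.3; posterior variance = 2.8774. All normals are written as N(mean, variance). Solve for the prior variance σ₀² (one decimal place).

Posterior precision equals prior precision plus data precision: 1/σ_n² = 1/σ₀² + n/σ².
So 1/σ₀² = 1/2.8774 − 23/72.3 = 0.347536 − 0.318119 = 0.029417.
Hence σ₀² = 1/0.029417 ≈ 34.0.

σ₀² = 34.0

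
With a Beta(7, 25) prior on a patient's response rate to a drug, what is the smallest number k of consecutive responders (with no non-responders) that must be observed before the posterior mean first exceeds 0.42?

k = 12

After k responders and 0 non-responders the posterior is Beta(7+k, 25), with mean (7+k)/(7+25+k).
Set (7+k)/(32+k) > 0.42 and solve: k > (0.42·32 − 7)/(1 − 0.42) = 11.103.
The smallest integer exceeding 11.103 is 12, and checking k=12: (19)/(44) = 0.4318 > 0.42.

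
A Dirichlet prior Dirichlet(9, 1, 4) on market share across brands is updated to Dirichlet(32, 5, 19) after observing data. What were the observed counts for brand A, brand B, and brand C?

For a Dirichlet(α) prior with multinomial counts c, the posterior is Dirichlet(α + c) componentwise.
Counts are posterior − prior componentwise: 32−9=23, 5−1=4, 19−4=15.

counts (23, 4, 15)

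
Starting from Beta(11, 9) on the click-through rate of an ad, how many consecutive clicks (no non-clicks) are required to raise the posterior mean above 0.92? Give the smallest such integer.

After k clicks and 0 non-clicks the posterior is Beta(11+k, 9), with mean (11+k)/(11+9+k).
Set (11+k)/(20+k) > 0.92 and solve: k > (0.92·20 − 11)/(1 − 0.92) = 92.500.
The smallest integer exceeding 92.500 is 93.

k = 93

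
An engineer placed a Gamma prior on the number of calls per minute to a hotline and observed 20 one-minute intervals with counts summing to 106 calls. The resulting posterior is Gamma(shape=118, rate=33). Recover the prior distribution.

Gamma–Poisson conjugacy: posterior shape = α + Σxᵢ, posterior rate = β + n.
So α = 118 − 106 = 12 and β = 33 − 20 = 13.

Gamma(shape=12, rate=13)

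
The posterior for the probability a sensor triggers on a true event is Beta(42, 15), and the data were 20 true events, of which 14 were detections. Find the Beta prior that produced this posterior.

Beta(28, 9)

Beta is conjugate to the binomial likelihood: posterior = Beta(α+s, β+f).
Subtract the data counts: 42−14=28, 15−6=9.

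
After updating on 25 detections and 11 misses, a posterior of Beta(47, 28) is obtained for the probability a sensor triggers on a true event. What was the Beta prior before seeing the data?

Beta is conjugate to the binomial likelihood: posterior = Beta(α+s, β+f).
So α = 47 − 25 = 22 and β = 28 − 11 = 17.

Beta(22, 17)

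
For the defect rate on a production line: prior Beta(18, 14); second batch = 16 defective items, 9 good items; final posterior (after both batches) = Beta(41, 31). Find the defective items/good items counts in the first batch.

Because Beta–binomial updating is additive in the counts, the combined data contributed (α_post−α_prior, β_post−β_prior) successes and failures.
Total across both batches: 41−18=23 defective items, 31−14=17 good items.
Subtract the second batch: 23−16=7 defective items and 17−9=8 good items.

7 defective items and 8 good items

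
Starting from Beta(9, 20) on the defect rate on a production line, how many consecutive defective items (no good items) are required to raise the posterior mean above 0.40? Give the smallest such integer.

k = 5

After k defective items and 0 good items the posterior is Beta(9+k, 20), with mean (9+k)/(9+20+k).
Set (9+k)/(29+k) > 0.40 and solve: k > (0.40·29 − 9)/(1 − 0.40) = 4.333.
The smallest integer exceeding 4.333 is 5.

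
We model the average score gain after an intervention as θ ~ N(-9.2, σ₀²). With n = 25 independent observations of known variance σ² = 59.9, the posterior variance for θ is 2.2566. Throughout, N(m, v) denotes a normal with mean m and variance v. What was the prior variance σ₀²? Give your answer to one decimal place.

σ₀² = 38.8

For the Normal–Normal model with known σ², precisions add: τ_n = τ₀ + n/σ².
So 1/σ₀² = 1/2.2566 − 25/59.9 = 0.443145 − 0.417362 = 0.025783.
Hence σ₀² = 1/0.025783 ≈ 38.8.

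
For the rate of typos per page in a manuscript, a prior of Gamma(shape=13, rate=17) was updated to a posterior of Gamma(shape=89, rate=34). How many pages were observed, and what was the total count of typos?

A Gamma(α, β) prior (rate parametrization) on a Poisson rate with n observations summing to S gives posterior Gamma(α+S, β+n).
Matching: Σxᵢ = 89 − 13 = 76 and n = 34 − 17 = 17.

n = 17 pages with total 76 typos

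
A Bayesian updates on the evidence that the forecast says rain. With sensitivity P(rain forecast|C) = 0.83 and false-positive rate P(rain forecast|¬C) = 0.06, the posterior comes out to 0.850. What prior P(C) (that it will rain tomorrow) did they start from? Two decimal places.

P(C) = 0.29

In odds form, posterior odds = prior odds × likelihood ratio, so prior odds = posterior odds ÷ LR.
Posterior odds = 0.850/(1−0.850) = 5.6667. LR = 0.83/0.06 = 13.8333.
Prior odds = 5.6667/13.8333 = 0.4096, so P(C) = 0.4096/(1+0.4096) ≈ 0.29.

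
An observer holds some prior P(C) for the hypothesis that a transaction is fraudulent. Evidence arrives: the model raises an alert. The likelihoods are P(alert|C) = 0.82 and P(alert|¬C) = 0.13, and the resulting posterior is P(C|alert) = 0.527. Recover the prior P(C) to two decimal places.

Bayes' rule in odds form gives O(C|E) = O(C)·[P(E|C)/P(E|¬C)], hence O(C) = O(C|E)/LR.
Posterior odds = 0.527/(1−0.527) = 1.1142. LR = 0.82/0.13 = 6.3077.
Prior odds = 1.1142/6.3077 = 0.1766, so P(C) = 0.1766/(1+0.1766) ≈ 0.15.

P(C) = 0.15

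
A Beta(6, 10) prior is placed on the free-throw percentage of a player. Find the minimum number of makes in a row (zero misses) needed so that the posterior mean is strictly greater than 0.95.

After k makes and 0 misses the posterior is Beta(6+k, 10), with mean (6+k)/(6+10+k).
Set (6+k)/(16+k) > 0.95 and solve: k > (0.95·16 − 6)/(1 − 0.95) = 184.000.
The smallest integer exceeding 184.000 is 185.

k = 185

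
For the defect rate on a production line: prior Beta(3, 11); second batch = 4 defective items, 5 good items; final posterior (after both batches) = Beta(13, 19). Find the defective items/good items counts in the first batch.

6 defective items and 3 good items

Sequential conjugate updates are equivalent to a single update on the pooled data, so total successes = posterior α − prior α and total failures = posterior β − prior β.
Total across both batches: 13−3=10 defective items, 19−11=8 good items.
Subtract the second batch: 10−4=6 defective items and 8−5=3 good items.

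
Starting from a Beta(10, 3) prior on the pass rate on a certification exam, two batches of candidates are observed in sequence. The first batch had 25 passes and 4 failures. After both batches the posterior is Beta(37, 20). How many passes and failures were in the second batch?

2 passes and 13 failures

Sequential conjugate updates are equivalent to a single update on the pooled data, so total successes = posterior α − prior α and total failures = posterior β − prior β.
Total across both batches: 37−10=27 passes, 20−3=17 failures.
Subtract the first batch: 27−25=2 passes and 17−4=13 failures.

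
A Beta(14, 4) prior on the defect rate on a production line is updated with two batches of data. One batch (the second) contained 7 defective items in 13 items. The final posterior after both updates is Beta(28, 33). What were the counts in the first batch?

Because Beta–binomial updating is additive in the counts, the combined data contributed (α_post−α_prior, β_post−β_prior) successes and failures.
Total across both batches: 28−14=14 defective items, 33−4=29 good items.
Subtract the second batch: 14−7=7 defective items and 29−6=23 good items.

7 defective items and 23 good items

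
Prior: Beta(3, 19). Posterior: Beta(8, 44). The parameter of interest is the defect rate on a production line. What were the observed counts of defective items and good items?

5 defective items and 25 good items

Beta is conjugate to the binomial likelihood: posterior = Beta(α+s, β+f).
Match parameters: s=8−3=5, f=44−19=25.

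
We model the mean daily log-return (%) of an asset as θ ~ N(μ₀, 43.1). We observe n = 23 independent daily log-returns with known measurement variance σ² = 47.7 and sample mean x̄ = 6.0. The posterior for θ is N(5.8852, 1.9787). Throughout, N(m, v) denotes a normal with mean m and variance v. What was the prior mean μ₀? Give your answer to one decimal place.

The posterior mean is a precision-weighted average: μ_n = (τ₀μ₀ + τ_data·x̄)/(τ₀+τ_data), with τ₀=1/σ₀² and τ_data=n/σ².
Here τ₀ = 1/43.1 = 0.023202 and τ_data = 23/47.7 = 0.482180, so τ_n = 0.505382.
Rearranging for μ₀: μ₀ = (μ_n·τ_n − τ_data·x̄)/τ₀ = (5.8852·0.505382 − 0.482180·6.0) / 0.023202 = 0.081194/0.023202 ≈ 3.5.

μ₀ = 3.5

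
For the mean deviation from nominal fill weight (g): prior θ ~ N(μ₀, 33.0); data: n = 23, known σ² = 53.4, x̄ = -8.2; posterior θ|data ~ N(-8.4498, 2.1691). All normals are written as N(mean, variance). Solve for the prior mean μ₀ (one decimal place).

μ₀ = -12.0

The posterior mean is a precision-weighted average: μ_n = (τ₀μ₀ + τ_data·x̄)/(τ₀+τ_data), with τ₀=1/σ₀² and τ_data=n/σ².
Here τ₀ = 1/33.0 = 0.030303 and τ_data = 23/53.4 = 0.430712, so τ_n = 0.461015.
Rearranging for μ₀: μ₀ = (μ_n·τ_n − τ_data·x̄)/τ₀ = (-8.4498·0.461015 − 0.430712·-8.2) / 0.030303 = -0.363646/0.030303 ≈ -12.0.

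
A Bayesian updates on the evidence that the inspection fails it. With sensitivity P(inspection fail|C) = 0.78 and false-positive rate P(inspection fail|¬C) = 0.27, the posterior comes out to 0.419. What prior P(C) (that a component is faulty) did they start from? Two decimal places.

In odds form, posterior odds = prior odds × likelihood ratio, so prior odds = posterior odds ÷ LR.
Posterior odds = 0.419/(1−0.419) = 0.7212. LR = 0.78/0.27 = 2.8889.
Prior odds = 0.7212/2.8889 = 0.2496, so P(C) = 0.2496/(1+0.2496) ≈ 0.20.

P(C) = 0.20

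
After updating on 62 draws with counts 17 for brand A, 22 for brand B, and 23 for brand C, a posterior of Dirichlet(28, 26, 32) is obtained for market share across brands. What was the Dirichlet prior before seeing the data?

For a Dirichlet(α) prior with multinomial counts c, the posterior is Dirichlet(α + c) componentwise.
Subtract each count from the matching posterior parameter: 28−17=11, 26−22=4, 32−23=9.

Dirichlet(11, 4, 9)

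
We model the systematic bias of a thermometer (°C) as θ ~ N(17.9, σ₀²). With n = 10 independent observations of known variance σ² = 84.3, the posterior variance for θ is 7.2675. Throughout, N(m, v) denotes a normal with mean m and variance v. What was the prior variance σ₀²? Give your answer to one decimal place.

For the Normal–Normal model with known σ², precisions add: τ_n = τ₀ + n/σ².
So 1/σ₀² = 1/7.2675 − 10/84.3 = 0.137599 − 0.118624 = 0.018975.
Hence σ₀² = 1/0.018975 ≈ 52.7.

σ₀² = 52.7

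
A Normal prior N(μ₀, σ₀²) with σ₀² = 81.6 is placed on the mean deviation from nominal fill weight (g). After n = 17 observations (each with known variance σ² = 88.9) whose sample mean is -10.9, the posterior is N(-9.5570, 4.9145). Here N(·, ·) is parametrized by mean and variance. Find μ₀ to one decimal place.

The posterior mean is a precision-weighted average: μ_n = (τ₀μ₀ + τ_data·x̄)/(τ₀+τ_data), with τ₀=1/σ₀² and τ_data=n/σ².
Here τ₀ = 1/81.6 = 0.012255 and τ_data = 17/88.9 = 0.191226, so τ_n = 0.203481.
Rearranging for μ₀: μ₀ = (μ_n·τ_n − τ_data·x̄)/τ₀ = (-9.5570·0.203481 − 0.191226·-10.9) / 0.012255 = 0.139695/0.012255 ≈ 11.4.

μ₀ = 11.4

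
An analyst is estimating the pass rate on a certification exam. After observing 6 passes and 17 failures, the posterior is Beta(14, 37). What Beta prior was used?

Beta(8, 20)

Under Beta–binomial conjugacy the posterior parameters are (a+s, b+f).
So a = 14 − 6 = 8 and b = 37 − 17 = 20.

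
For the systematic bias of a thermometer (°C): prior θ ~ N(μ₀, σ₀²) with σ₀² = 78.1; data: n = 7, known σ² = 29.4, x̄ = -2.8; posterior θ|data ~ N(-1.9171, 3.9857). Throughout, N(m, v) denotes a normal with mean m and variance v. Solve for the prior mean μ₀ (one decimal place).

μ₀ = 14.5

With known observation variance, the Normal–Normal posterior has precision τ_n = τ₀ + n/σ² and mean μ_n = (τ₀μ₀ + (n/σ²)x̄)/τ_n.
Here τ₀ = 1/78.1 = 0.012804 and τ_data = 7/29.4 = 0.238095, so τ_n = 0.250899.
Rearranging for μ₀: μ₀ = (μ_n·τ_n − τ_data·x̄)/τ₀ = (-1.9171·0.250899 − 0.238095·-2.8) / 0.012804 = 0.185668/0.012804 ≈ 14.5.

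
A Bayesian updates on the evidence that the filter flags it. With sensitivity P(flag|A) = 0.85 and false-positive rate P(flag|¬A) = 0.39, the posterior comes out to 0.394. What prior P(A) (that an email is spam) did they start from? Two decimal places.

P(A) = 0.23

Bayes' rule in odds form gives O(A|E) = O(A)·[P(E|A)/P(E|¬A)], hence O(A) = O(A|E)/LR.
Posterior odds = 0.394/(1−0.394) = 0.6502. LR = 0.85/0.39 = 2.1795.
Prior odds = 0.6502/2.1795 = 0.2983, so P(A) = 0.2983/(1+0.2983) ≈ 0.23.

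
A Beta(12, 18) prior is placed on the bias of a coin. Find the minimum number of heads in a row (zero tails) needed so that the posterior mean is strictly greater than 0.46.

k = 4

After k heads and 0 tails the posterior is Beta(12+k, 18), with mean (12+k)/(12+18+k).
Set (12+k)/(30+k) > 0.46 and solve: k > (0.46·30 − 12)/(1 − 0.46) = 3.333.
The smallest integer exceeding 3.333 is 4.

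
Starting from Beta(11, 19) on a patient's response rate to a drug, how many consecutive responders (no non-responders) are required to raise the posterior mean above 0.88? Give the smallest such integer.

After k responders and 0 non-responders the posterior is Beta(11+k, 19), with mean (11+k)/(11+19+k).
Set (11+k)/(30+k) > 0.88 and solve: k > (0.88·30 − 11)/(1 − 0.88) = 128.333.
The smallest integer exceeding 128.333 is 129.

k = 129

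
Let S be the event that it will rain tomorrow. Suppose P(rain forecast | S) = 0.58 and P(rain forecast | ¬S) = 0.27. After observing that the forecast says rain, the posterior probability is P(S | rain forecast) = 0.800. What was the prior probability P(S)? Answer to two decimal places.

Bayes' rule in odds form gives O(S|E) = O(S)·[P(E|S)/P(E|¬S)], hence O(S) = O(S|E)/LR.
Posterior odds = 0.800/(1−0.800) = 4.0000. LR = 0.58/0.27 = 2.1481.
Prior odds = 4.0000/2.1481 = 1.8621, so P(S) = 1.8621/(1+1.8621) ≈ 0.65.

P(S) = 0.65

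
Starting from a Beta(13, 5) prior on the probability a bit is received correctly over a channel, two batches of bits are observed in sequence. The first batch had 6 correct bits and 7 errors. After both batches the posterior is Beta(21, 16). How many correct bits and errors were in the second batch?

Sequential conjugate updates are equivalent to a single update on the pooled data, so total successes = posterior α − prior α and total failures = posterior β − prior β.
Total across both batches: 21−13=8 correct bits, 16−5=11 errors.
Subtract the first batch: 8−6=2 correct bits and 11−7=4 errors.

2 correct bits and 4 errors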